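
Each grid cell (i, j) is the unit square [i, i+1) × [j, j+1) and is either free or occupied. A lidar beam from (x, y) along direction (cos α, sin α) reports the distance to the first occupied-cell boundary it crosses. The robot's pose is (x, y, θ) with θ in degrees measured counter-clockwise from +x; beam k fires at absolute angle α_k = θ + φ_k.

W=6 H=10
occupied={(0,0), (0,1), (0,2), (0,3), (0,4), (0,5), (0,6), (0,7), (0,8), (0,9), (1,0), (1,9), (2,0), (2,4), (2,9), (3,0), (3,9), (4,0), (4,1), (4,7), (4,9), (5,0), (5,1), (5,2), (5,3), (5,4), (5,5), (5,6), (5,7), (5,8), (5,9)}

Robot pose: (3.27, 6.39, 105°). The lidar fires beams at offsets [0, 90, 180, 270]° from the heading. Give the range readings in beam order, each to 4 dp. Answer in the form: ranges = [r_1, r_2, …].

beam 1: φ=0°, α=105°
  cosα=-0.2588 sinα=0.9659 | (3,6) | tMaxX 1.0432 tMaxY 0.6315 | tΔX 3.8637 tΔY 1.0353
    t=0.6315 [y] (3,7)
    t=1.0432 [x] (2,7)
    t=1.6668 [y] (2,8)
    t=2.7021 [y] (2,9) — stop
  → r_1 = 2.7021
beam 2: φ=90°, α=195°
  cosα=-0.9659 sinα=-0.2588 | (3,6) | tMaxX 0.2795 tMaxY 1.5068 | tΔX 1.0353 tΔY 3.8637
    t=0.2795 [x] (2,6)
    t=1.3148 [x] (1,6)
    t=1.5068 [y] (1,5)
    t=2.3501 [x] (0,5) — stop
  → r_2 = 2.3501
beam 3: φ=180°, α=285°
  cosα=0.2588 sinα=-0.9659 | (3,6) | tMaxX 2.8205 tMaxY 0.4038 | tΔX 3.8637 tΔY 1.0353
    t=0.4038 [y] (3,5)
    t=1.4390 [y] (3,4)
    t=2.4743 [y] (3,3)
    t=2.8205 [x] (4,3)
    t=3.5096 [y] (4,2)
    t=4.5449 [y] (4,1) — stop
  → r_3 = 4.5449
beam 4: φ=270°, α=15°
  cosα=0.9659 sinα=0.2588 | (3,6) | tMaxX 0.7558 tMaxY 2.3569 | tΔX 1.0353 tΔY 3.8637
    t=0.7558 [x] (4,6)
    t=1.7910 [x] (5,6) — stop
  → r_4 = 1.7910

ranges = [2.7021, 2.3501, 4.5449, 1.7910]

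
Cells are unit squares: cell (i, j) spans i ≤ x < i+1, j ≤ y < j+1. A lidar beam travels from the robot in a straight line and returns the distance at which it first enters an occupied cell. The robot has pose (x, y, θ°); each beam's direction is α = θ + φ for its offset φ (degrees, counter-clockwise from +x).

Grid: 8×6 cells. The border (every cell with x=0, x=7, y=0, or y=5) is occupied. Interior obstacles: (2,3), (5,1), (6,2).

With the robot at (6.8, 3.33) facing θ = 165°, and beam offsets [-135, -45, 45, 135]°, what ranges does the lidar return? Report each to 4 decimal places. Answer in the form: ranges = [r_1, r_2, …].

ranges = [0.2309, 1.9283, 0.6600, 0.3811]

beam 1: φ=-135°, α=30°
  cosα=0.8660 sinα=0.5000 | (6,3) | tMaxX 0.2309 tMaxY 1.3400 | tΔX 1.1547 tΔY 2.0000
    t=0.2309 [x] (7,3) — stop
  → r_1 = 0.2309
beam 2: φ=-45°, α=120°
  cosα=-0.5000 sinα=0.8660 | (6,3) | tMaxX 1.6000 tMaxY 0.7736 | tΔX 2.0000 tΔY 1.1547
    t=0.7736 [y] (6,4)
    t=1.6000 [x] (5,4)
    t=1.9283 [y] (5,5) — stop
  → r_2 = 1.9283
beam 3: φ=45°, α=210°
  cosα=-0.8660 sinα=-0.5000 | (6,3) | tMaxX 0.9238 tMaxY 0.6600 | tΔX 1.1547 tΔY 2.0000
    t=0.6600 [y] (6,2) — stop
  → r_3 = 0.6600
beam 4: φ=135°, α=300°
  cosα=0.5000 sinα=-0.8660 | (6,3) | tMaxX 0.4000 tMaxY 0.3811 | tΔX 2.0000 tΔY 1.1547
    t=0.3811 [y] (6,2) — stop
  → r_4 = 0.3811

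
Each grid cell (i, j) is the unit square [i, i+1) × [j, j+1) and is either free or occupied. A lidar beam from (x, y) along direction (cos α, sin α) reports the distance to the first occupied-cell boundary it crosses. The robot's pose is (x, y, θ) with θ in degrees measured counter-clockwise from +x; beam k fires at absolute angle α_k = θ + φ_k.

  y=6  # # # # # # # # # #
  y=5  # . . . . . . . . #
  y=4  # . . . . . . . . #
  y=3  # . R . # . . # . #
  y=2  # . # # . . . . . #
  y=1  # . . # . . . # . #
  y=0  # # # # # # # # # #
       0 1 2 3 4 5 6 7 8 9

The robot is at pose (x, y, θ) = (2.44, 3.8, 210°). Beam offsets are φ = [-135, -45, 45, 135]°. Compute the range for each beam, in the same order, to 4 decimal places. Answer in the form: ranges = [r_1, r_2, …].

ranges = [2.2776, 1.4908, 0.8282, 1.6150]

beam 1: φ=-135°, α=75°
  dir = (cos 75°, sin 75°) = (0.2588, 0.9659); from cell (2,3)
  next x-line at t=2.1637, next y-line at t=0.2071; Δt_x=3.8637, Δt_y=1.0353
    y: enter (2,4) at t=0.2071
    y: enter (2,5) at t=1.2423
    x: enter (3,5) at t=2.1637
    y: enter (3,6) at t=2.2776 ← occupied
  → r_1 = 2.2776
beam 2: φ=-45°, α=165°
  dir = (cos 165°, sin 165°) = (-0.9659, 0.2588); from cell (2,3)
  next x-line at t=0.4555, next y-line at t=0.7727; Δt_x=1.0353, Δt_y=3.8637
    x: enter (1,3) at t=0.4555
    y: enter (1,4) at t=0.7727
    x: enter (0,4) at t=1.4908 ← occupied
  → r_2 = 1.4908
beam 3: φ=45°, α=255°
  dir = (cos 255°, sin 255°) = (-0.2588, -0.9659); from cell (2,3)
  next x-line at t=1.7000, next y-line at t=0.8282; Δt_x=3.8637, Δt_y=1.0353
    y: enter (2,2) at t=0.8282 ← occupied
  → r_3 = 0.8282
beam 4: φ=135°, α=345°
  dir = (cos 345°, sin 345°) = (0.9659, -0.2588); from cell (2,3)
  next x-line at t=0.5798, next y-line at t=3.0910; Δt_x=1.0353, Δt_y=3.8637
    x: enter (3,3) at t=0.5798
    x: enter (4,3) at t=1.6150 ← occupied
  → r_4 = 1.6150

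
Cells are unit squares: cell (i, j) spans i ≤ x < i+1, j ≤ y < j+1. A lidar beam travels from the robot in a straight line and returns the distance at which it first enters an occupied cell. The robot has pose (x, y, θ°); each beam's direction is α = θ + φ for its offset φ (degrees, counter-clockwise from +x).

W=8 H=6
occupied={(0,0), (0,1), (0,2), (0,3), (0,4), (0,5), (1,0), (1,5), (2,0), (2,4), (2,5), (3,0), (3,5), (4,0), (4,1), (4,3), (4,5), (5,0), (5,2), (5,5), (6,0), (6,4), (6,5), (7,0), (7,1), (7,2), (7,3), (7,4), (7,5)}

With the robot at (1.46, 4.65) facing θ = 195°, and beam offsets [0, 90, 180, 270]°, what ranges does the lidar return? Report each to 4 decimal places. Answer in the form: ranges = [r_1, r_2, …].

ranges = [0.4762, 3.7788, 0.5590, 0.3623]

beam 1: φ=0°, α=195°
  dir = (cos 195°, sin 195°) = (-0.9659, -0.2588); from cell (1,4)
  next x-line at t=0.4762, next y-line at t=2.5114; Δt_x=1.0353, Δt_y=3.8637
    x: enter (0,4) at t=0.4762 ← occupied
  → r_1 = 0.4762
beam 2: φ=90°, α=285°
  dir = (cos 285°, sin 285°) = (0.2588, -0.9659); from cell (1,4)
  next x-line at t=2.0864, next y-line at t=0.6729; Δt_x=3.8637, Δt_y=1.0353
    y: enter (1,3) at t=0.6729
    y: enter (1,2) at t=1.7082
    x: enter (2,2) at t=2.0864
    y: enter (2,1) at t=2.7435
    y: enter (2,0) at t=3.7788 ← occupied
  → r_2 = 3.7788
beam 3: φ=180°, α=15°
  dir = (cos 15°, sin 15°) = (0.9659, 0.2588); from cell (1,4)
  next x-line at t=0.5590, next y-line at t=1.3523; Δt_x=1.0353, Δt_y=3.8637
    x: enter (2,4) at t=0.5590 ← occupied
  → r_3 = 0.5590
beam 4: φ=270°, α=105°
  dir = (cos 105°, sin 105°) = (-0.2588, 0.9659); from cell (1,4)
  next x-line at t=1.7773, next y-line at t=0.3623; Δt_x=3.8637, Δt_y=1.0353
    y: enter (1,5) at t=0.3623 ← occupied
  → r_4 = 0.3623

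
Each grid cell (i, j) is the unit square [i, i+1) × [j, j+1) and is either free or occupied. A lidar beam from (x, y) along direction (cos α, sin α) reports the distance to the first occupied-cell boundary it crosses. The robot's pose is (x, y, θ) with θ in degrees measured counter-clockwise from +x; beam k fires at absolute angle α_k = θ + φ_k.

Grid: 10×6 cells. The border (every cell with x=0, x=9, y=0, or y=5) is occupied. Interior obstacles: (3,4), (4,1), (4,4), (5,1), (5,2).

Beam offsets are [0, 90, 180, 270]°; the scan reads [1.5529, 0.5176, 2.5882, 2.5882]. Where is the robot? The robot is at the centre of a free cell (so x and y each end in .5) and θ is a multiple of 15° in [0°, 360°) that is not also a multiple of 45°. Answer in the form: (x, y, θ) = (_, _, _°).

(x, y, θ) = (8.5, 2.5, 285°)

The pose lattice has 27·16 = 432 candidates. Test each by forward raycasting.
  (2.5, 2.5, 240°): beam 1 = 1.7321 ≠ 1.5529 ✗
  (7.5, 3.5, 75°): beam 2 = 2.5882 ≠ 0.5176 ✗
  (7.5, 3.5, 255°): beam 1 = 2.5882 ≠ 1.5529 ✗
  (4.5, 3.5, 240°): beam 1 = 2.8868 ≠ 1.5529 ✗
  …
  (8.5, 2.5, 285°): r_1=1.5529, r_2=0.5176, r_3=2.5882, r_4=2.5882 — all match ✓
No second candidate reproduces the full scan.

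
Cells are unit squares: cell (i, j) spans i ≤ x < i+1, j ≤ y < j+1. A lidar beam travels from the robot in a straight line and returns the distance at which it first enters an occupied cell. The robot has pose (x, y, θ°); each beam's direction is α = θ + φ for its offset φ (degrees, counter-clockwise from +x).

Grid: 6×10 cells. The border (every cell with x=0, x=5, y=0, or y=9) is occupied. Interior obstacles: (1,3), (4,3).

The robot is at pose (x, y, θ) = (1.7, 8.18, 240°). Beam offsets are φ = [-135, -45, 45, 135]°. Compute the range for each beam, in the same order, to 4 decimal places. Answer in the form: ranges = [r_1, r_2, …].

beam 1: φ=-135°, α=105°
  dir = (cos 105°, sin 105°) = (-0.2588, 0.9659); from cell (1,8)
  next x-line at t=2.7046, next y-line at t=0.8489; Δt_x=3.8637, Δt_y=1.0353
    y: enter (1,9) at t=0.8489 ← occupied
  → r_1 = 0.8489
beam 2: φ=-45°, α=195°
  dir = (cos 195°, sin 195°) = (-0.9659, -0.2588); from cell (1,8)
  next x-line at t=0.7247, next y-line at t=0.6955; Δt_x=1.0353, Δt_y=3.8637
    y: enter (1,7) at t=0.6955
    x: enter (0,7) at t=0.7247 ← occupied
  → r_2 = 0.7247
beam 3: φ=45°, α=285°
  dir = (cos 285°, sin 285°) = (0.2588, -0.9659); from cell (1,8)
  next x-line at t=1.1591, next y-line at t=0.1863; Δt_x=3.8637, Δt_y=1.0353
    y: enter (1,7) at t=0.1863
    x: enter (2,7) at t=1.1591
    y: enter (2,6) at t=1.2216
    y: enter (2,5) at t=2.2569
    y: enter (2,4) at t=3.2922
    y: enter (2,3) at t=4.3275
    x: enter (3,3) at t=5.0228
    y: enter (3,2) at t=5.3627
    y: enter (3,1) at t=6.3980
    y: enter (3,0) at t=7.4333 ← occupied
  → r_3 = 7.4333
beam 4: φ=135°, α=15°
  dir = (cos 15°, sin 15°) = (0.9659, 0.2588); from cell (1,8)
  next x-line at t=0.3106, next y-line at t=3.1682; Δt_x=1.0353, Δt_y=3.8637
    x: enter (2,8) at t=0.3106
    x: enter (3,8) at t=1.3459
    x: enter (4,8) at t=2.3811
    y: enter (4,9) at t=3.1682 ← occupied
  → r_4 = 3.1682

ranges = [0.8489, 0.7247, 7.4333, 3.1682]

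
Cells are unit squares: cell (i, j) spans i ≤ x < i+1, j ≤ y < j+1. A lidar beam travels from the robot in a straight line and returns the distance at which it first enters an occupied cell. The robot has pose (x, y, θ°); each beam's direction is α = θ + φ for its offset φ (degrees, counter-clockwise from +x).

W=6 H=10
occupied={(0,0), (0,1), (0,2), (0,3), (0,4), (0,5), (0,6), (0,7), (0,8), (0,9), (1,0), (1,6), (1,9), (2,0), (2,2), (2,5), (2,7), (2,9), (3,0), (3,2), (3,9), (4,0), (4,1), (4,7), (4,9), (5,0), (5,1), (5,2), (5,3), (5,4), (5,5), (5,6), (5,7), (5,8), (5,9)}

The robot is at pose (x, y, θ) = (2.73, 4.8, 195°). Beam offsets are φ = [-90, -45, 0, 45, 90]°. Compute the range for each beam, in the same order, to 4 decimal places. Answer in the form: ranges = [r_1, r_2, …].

beam 1: φ=-90°, α=105°
  direction (-0.2588, 0.9659); cell (2,4); t to first gridline: x 2.8205, y 0.2071 (then +3.8637 / +1.0353)
    (2,5) via y @ 0.2071  # hit
  → r_1 = 0.2071
beam 2: φ=-45°, α=150°
  direction (-0.8660, 0.5000); cell (2,4); t to first gridline: x 0.8429, y 0.4000 (then +1.1547 / +2.0000)
    (2,5) via y @ 0.4000  # hit
  → r_2 = 0.4000
beam 3: φ=0°, α=195°
  direction (-0.9659, -0.2588); cell (2,4); t to first gridline: x 0.7558, y 3.0910 (then +1.0353 / +3.8637)
    (1,4) via x @ 0.7558
    (0,4) via x @ 1.7910  # hit
  → r_3 = 1.7910
beam 4: φ=45°, α=240°
  direction (-0.5000, -0.8660); cell (2,4); t to first gridline: x 1.4600, y 0.9238 (then +2.0000 / +1.1547)
    (2,3) via y @ 0.9238
    (1,3) via x @ 1.4600
    (1,2) via y @ 2.0785
    (1,1) via y @ 3.2332
    (0,1) via x @ 3.4600  # hit
  → r_4 = 3.4600
beam 5: φ=90°, α=285°
  direction (0.2588, -0.9659); cell (2,4); t to first gridline: x 1.0432, y 0.8282 (then +3.8637 / +1.0353)
    (2,3) via y @ 0.8282
    (3,3) via x @ 1.0432
    (3,2) via y @ 1.8635  # hit
  → r_5 = 1.8635

ranges = [0.2071, 0.4000, 1.7910, 3.4600, 1.8635]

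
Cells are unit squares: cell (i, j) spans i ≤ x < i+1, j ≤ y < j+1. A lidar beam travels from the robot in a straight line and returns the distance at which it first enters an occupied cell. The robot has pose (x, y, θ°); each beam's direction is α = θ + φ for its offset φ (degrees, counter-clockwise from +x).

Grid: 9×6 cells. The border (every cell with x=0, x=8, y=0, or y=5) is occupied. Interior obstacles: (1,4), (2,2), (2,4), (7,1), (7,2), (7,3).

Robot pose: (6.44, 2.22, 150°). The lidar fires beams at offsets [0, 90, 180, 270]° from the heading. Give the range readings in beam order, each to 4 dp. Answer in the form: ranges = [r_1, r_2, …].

beam 1: φ=0°, α=150°
  dir = (cos 150°, sin 150°) = (-0.8660, 0.5000); from cell (6,2)
  next x-line at t=0.5081, next y-line at t=1.5600; Δt_x=1.1547, Δt_y=2.0000
    x: enter (5,2) at t=0.5081
    y: enter (5,3) at t=1.5600
    x: enter (4,3) at t=1.6628
    x: enter (3,3) at t=2.8175
    y: enter (3,4) at t=3.5600
    x: enter (2,4) at t=3.9722 ← occupied
  → r_1 = 3.9722
beam 2: φ=90°, α=240°
  dir = (cos 240°, sin 240°) = (-0.5000, -0.8660); from cell (6,2)
  next x-line at t=0.8800, next y-line at t=0.2540; Δt_x=2.0000, Δt_y=1.1547
    y: enter (6,1) at t=0.2540
    x: enter (5,1) at t=0.8800
    y: enter (5,0) at t=1.4087 ← occupied
  → r_2 = 1.4087
beam 3: φ=180°, α=330°
  dir = (cos 330°, sin 330°) = (0.8660, -0.5000); from cell (6,2)
  next x-line at t=0.6466, next y-line at t=0.4400; Δt_x=1.1547, Δt_y=2.0000
    y: enter (6,1) at t=0.4400
    x: enter (7,1) at t=0.6466 ← occupied
  → r_3 = 0.6466
beam 4: φ=270°, α=60°
  dir = (cos 60°, sin 60°) = (0.5000, 0.8660); from cell (6,2)
  next x-line at t=1.1200, next y-line at t=0.9007; Δt_x=2.0000, Δt_y=1.1547
    y: enter (6,3) at t=0.9007
    x: enter (7,3) at t=1.1200 ← occupied
  → r_4 = 1.1200

ranges = [3.9722, 1.4087, 0.6466, 1.1200]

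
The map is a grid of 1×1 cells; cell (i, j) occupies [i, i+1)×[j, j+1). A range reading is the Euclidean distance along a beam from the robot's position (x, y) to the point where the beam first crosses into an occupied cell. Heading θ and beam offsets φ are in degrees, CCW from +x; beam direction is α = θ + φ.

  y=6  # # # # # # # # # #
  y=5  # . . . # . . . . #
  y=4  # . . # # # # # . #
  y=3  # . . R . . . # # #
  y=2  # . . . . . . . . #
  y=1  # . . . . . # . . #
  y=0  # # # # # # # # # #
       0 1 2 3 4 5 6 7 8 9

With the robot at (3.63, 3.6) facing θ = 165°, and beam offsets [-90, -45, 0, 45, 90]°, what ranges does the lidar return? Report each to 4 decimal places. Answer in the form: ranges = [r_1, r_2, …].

beam 1: φ=-90°, α=75°
  cosα=0.2588 sinα=0.9659 | (3,3) | tMaxX 1.4296 tMaxY 0.4141 | tΔX 3.8637 tΔY 1.0353
    t=0.4141 [y] (3,4) — stop
  → r_1 = 0.4141
beam 2: φ=-45°, α=120°
  cosα=-0.5000 sinα=0.8660 | (3,3) | tMaxX 1.2600 tMaxY 0.4619 | tΔX 2.0000 tΔY 1.1547
    t=0.4619 [y] (3,4) — stop
  → r_2 = 0.4619
beam 3: φ=0°, α=165°
  cosα=-0.9659 sinα=0.2588 | (3,3) | tMaxX 0.6522 tMaxY 1.5455 | tΔX 1.0353 tΔY 3.8637
    t=0.6522 [x] (2,3)
    t=1.5455 [y] (2,4)
    t=1.6875 [x] (1,4)
    t=2.7228 [x] (0,4) — stop
  → r_3 = 2.7228
beam 4: φ=45°, α=210°
  cosα=-0.8660 sinα=-0.5000 | (3,3) | tMaxX 0.7275 tMaxY 1.2000 | tΔX 1.1547 tΔY 2.0000
    t=0.7275 [x] (2,3)
    t=1.2000 [y] (2,2)
    t=1.8822 [x] (1,2)
    t=3.0369 [x] (0,2) — stop
  → r_4 = 3.0369
beam 5: φ=90°, α=255°
  cosα=-0.2588 sinα=-0.9659 | (3,3) | tMaxX 2.4341 tMaxY 0.6212 | tΔX 3.8637 tΔY 1.0353
    t=0.6212 [y] (3,2)
    t=1.6564 [y] (3,1)
    t=2.4341 [x] (2,1)
    t=2.6917 [y] (2,0) — stop
  → r_5 = 2.6917

ranges = [0.4141, 0.4619, 2.7228, 3.0369, 2.6917]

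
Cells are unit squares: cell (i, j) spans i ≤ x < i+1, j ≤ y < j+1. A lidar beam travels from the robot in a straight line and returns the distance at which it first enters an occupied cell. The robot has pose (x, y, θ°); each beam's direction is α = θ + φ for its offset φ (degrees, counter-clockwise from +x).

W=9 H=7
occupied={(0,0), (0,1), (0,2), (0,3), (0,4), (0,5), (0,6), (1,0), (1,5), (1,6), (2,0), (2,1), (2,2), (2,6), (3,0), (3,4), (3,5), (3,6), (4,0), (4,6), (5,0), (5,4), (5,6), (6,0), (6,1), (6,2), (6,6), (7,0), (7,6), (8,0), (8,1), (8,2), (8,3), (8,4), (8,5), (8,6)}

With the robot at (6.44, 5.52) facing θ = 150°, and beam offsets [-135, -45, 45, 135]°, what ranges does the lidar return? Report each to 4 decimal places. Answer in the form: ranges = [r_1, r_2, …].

beam 1: φ=-135°, α=15°
  cosα=0.9659 sinα=0.2588 | (6,5) | tMaxX 0.5798 tMaxY 1.8546 | tΔX 1.0353 tΔY 3.8637
    t=0.5798 [x] (7,5)
    t=1.6150 [x] (8,5) — stop
  → r_1 = 1.6150
beam 2: φ=-45°, α=105°
  cosα=-0.2588 sinα=0.9659 | (6,5) | tMaxX 1.7000 tMaxY 0.4969 | tΔX 3.8637 tΔY 1.0353
    t=0.4969 [y] (6,6) — stop
  → r_2 = 0.4969
beam 3: φ=45°, α=195°
  cosα=-0.9659 sinα=-0.2588 | (6,5) | tMaxX 0.4555 tMaxY 2.0091 | tΔX 1.0353 tΔY 3.8637
    t=0.4555 [x] (5,5)
    t=1.4908 [x] (4,5)
    t=2.0091 [y] (4,4)
    t=2.5261 [x] (3,4) — stop
  → r_3 = 2.5261
beam 4: φ=135°, α=285°
  cosα=0.2588 sinα=-0.9659 | (6,5) | tMaxX 2.1637 tMaxY 0.5383 | tΔX 3.8637 tΔY 1.0353
    t=0.5383 [y] (6,4)
    t=1.5736 [y] (6,3)
    t=2.1637 [x] (7,3)
    t=2.6089 [y] (7,2)
    t=3.6442 [y] (7,1)
    t=4.6794 [y] (7,0) — stop
  → r_4 = 4.6794

ranges = [1.6150, 0.4969, 2.5261, 4.6794]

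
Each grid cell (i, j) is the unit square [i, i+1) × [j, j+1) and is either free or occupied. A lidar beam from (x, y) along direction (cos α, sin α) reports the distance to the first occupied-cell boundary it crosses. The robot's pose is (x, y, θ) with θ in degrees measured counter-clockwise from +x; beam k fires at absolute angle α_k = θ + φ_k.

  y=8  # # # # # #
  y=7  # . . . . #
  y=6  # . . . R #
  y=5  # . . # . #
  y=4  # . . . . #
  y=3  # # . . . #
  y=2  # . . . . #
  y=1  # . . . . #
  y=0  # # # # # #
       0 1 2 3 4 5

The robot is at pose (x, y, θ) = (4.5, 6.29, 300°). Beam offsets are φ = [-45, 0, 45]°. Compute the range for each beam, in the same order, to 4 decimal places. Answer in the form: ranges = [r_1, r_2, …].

ranges = [5.4766, 1.0000, 0.5176]

beam 1: φ=-45°, α=255°
  cosα=-0.2588 sinα=-0.9659 | (4,6) | tMaxX 1.9319 tMaxY 0.3002 | tΔX 3.8637 tΔY 1.0353
    t=0.3002 [y] (4,5)
    t=1.3355 [y] (4,4)
    t=1.9319 [x] (3,4)
    t=2.3708 [y] (3,3)
    t=3.4061 [y] (3,2)
    t=4.4413 [y] (3,1)
    t=5.4766 [y] (3,0) — stop
  → r_1 = 5.4766
beam 2: φ=0°, α=300°
  cosα=0.5000 sinα=-0.8660 | (4,6) | tMaxX 1.0000 tMaxY 0.3349 | tΔX 2.0000 tΔY 1.1547
    t=0.3349 [y] (4,5)
    t=1.0000 [x] (5,5) — stop
  → r_2 = 1.0000
beam 3: φ=45°, α=345°
  cosα=0.9659 sinα=-0.2588 | (4,6) | tMaxX 0.5176 tMaxY 1.1205 | tΔX 1.0353 tΔY 3.8637
    t=0.5176 [x] (5,6) — stop
  → r_3 = 0.5176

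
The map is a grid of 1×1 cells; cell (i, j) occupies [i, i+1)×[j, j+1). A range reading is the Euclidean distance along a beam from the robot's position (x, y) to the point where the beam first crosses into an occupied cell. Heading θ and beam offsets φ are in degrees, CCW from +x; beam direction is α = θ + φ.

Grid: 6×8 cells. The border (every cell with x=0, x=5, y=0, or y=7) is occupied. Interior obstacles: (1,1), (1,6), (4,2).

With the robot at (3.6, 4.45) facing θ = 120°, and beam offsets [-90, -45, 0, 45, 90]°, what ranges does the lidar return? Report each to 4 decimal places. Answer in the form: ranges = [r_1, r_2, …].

ranges = [1.6166, 2.6400, 2.9445, 2.6917, 3.0022]

beam 1: φ=-90°, α=30°
  d=(0.8660,0.5000)  start (3,4)  tX=0.4619 tY=1.1000  stride 1/|dx|=1.1547 1/|dy|=2.0000
    cross x-line → (4,4), t=0.4619
    cross y-line → (4,5), t=1.1000
    cross x-line → (5,5), t=1.6166 (wall)
  → r_1 = 1.6166
beam 2: φ=-45°, α=75°
  d=(0.2588,0.9659)  start (3,4)  tX=1.5455 tY=0.5694  stride 1/|dx|=3.8637 1/|dy|=1.0353
    cross y-line → (3,5), t=0.5694
    cross x-line → (4,5), t=1.5455
    cross y-line → (4,6), t=1.6047
    cross y-line → (4,7), t=2.6400 (wall)
  → r_2 = 2.6400
beam 3: φ=0°, α=120°
  d=(-0.5000,0.8660)  start (3,4)  tX=1.2000 tY=0.6351  stride 1/|dx|=2.0000 1/|dy|=1.1547
    cross y-line → (3,5), t=0.6351
    cross x-line → (2,5), t=1.2000
    cross y-line → (2,6), t=1.7898
    cross y-line → (2,7), t=2.9445 (wall)
  → r_3 = 2.9445
beam 4: φ=45°, α=165°
  d=(-0.9659,0.2588)  start (3,4)  tX=0.6212 tY=2.1250  stride 1/|dx|=1.0353 1/|dy|=3.8637
    cross x-line → (2,4), t=0.6212
    cross x-line → (1,4), t=1.6564
    cross y-line → (1,5), t=2.1250
    cross x-line → (0,5), t=2.6917 (wall)
  → r_4 = 2.6917
beam 5: φ=90°, α=210°
  d=(-0.8660,-0.5000)  start (3,4)  tX=0.6928 tY=0.9000  stride 1/|dx|=1.1547 1/|dy|=2.0000
    cross x-line → (2,4), t=0.6928
    cross y-line → (2,3), t=0.9000
    cross x-line → (1,3), t=1.8475
    cross y-line → (1,2), t=2.9000
    cross x-line → (0,2), t=3.0022 (wall)
  → r_5 = 3.0022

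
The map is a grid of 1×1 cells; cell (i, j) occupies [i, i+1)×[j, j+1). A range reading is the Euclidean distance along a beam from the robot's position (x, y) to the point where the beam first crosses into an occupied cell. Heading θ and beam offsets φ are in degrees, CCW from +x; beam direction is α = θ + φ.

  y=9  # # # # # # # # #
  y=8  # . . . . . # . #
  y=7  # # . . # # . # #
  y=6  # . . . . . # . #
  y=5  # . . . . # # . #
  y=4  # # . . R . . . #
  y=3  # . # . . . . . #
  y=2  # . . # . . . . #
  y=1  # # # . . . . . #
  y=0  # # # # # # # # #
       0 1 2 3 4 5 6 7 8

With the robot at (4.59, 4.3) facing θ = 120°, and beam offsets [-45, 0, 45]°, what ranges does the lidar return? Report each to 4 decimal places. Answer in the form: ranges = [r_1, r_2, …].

ranges = [1.5841, 5.4271, 2.6814]

beam 1: φ=-45°, α=75°
  cosα=0.2588 sinα=0.9659 | (4,4) | tMaxX 1.5841 tMaxY 0.7247 | tΔX 3.8637 tΔY 1.0353
    t=0.7247 [y] (4,5)
    t=1.5841 [x] (5,5) — stop
  → r_1 = 1.5841
beam 2: φ=0°, α=120°
  cosα=-0.5000 sinα=0.8660 | (4,4) | tMaxX 1.1800 tMaxY 0.8083 | tΔX 2.0000 tΔY 1.1547
    t=0.8083 [y] (4,5)
    t=1.1800 [x] (3,5)
    t=1.9630 [y] (3,6)
    t=3.1177 [y] (3,7)
    t=3.1800 [x] (2,7)
    t=4.2724 [y] (2,8)
    t=5.1800 [x] (1,8)
    t=5.4271 [y] (1,9) — stop
  → r_2 = 5.4271
beam 3: φ=45°, α=165°
  cosα=-0.9659 sinα=0.2588 | (4,4) | tMaxX 0.6108 tMaxY 2.7046 | tΔX 1.0353 tΔY 3.8637
    t=0.6108 [x] (3,4)
    t=1.6461 [x] (2,4)
    t=2.6814 [x] (1,4) — stop
  → r_3 = 2.6814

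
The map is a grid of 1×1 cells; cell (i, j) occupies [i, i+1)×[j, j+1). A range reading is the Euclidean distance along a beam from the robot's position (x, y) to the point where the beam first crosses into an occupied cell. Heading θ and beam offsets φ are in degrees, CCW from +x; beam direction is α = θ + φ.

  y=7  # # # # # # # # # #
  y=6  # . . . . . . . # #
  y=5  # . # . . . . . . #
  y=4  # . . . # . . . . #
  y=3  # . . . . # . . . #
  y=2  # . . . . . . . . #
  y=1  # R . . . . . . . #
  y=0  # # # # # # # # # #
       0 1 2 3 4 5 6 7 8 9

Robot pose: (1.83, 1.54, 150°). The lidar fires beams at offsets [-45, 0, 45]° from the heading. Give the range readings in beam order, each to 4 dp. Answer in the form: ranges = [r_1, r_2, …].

beam 1: φ=-45°, α=105°
  dir = (cos 105°, sin 105°) = (-0.2588, 0.9659); from cell (1,1)
  next x-line at t=3.2069, next y-line at t=0.4762; Δt_x=3.8637, Δt_y=1.0353
    y: enter (1,2) at t=0.4762
    y: enter (1,3) at t=1.5115
    y: enter (1,4) at t=2.5468
    x: enter (0,4) at t=3.2069 ← occupied
  → r_1 = 3.2069
beam 2: φ=0°, α=150°
  dir = (cos 150°, sin 150°) = (-0.8660, 0.5000); from cell (1,1)
  next x-line at t=0.9584, next y-line at t=0.9200; Δt_x=1.1547, Δt_y=2.0000
    y: enter (1,2) at t=0.9200
    x: enter (0,2) at t=0.9584 ← occupied
  → r_2 = 0.9584
beam 3: φ=45°, α=195°
  dir = (cos 195°, sin 195°) = (-0.9659, -0.2588); from cell (1,1)
  next x-line at t=0.8593, next y-line at t=2.0864; Δt_x=1.0353, Δt_y=3.8637
    x: enter (0,1) at t=0.8593 ← occupied
  → r_3 = 0.8593

ranges = [3.2069, 0.9584, 0.8593]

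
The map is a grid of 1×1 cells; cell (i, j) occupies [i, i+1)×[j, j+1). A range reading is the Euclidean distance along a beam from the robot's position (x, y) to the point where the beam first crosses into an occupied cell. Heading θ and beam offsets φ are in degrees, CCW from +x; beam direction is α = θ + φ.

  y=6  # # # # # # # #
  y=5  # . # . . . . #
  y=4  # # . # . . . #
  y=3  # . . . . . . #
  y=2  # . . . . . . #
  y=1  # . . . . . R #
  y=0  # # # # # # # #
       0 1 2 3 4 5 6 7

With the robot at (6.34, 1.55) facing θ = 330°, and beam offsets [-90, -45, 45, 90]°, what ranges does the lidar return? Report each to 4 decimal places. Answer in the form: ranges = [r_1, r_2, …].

beam 1: φ=-90°, α=240°
  d=(-0.5000,-0.8660)  start (6,1)  tX=0.6800 tY=0.6351  stride 1/|dx|=2.0000 1/|dy|=1.1547
    cross y-line → (6,0), t=0.6351 (wall)
  → r_1 = 0.6351
beam 2: φ=-45°, α=285°
  d=(0.2588,-0.9659)  start (6,1)  tX=2.5500 tY=0.5694  stride 1/|dx|=3.8637 1/|dy|=1.0353
    cross y-line → (6,0), t=0.5694 (wall)
  → r_2 = 0.5694
beam 3: φ=45°, α=15°
  d=(0.9659,0.2588)  start (6,1)  tX=0.6833 tY=1.7387  stride 1/|dx|=1.0353 1/|dy|=3.8637
    cross x-line → (7,1), t=0.6833 (wall)
  → r_3 = 0.6833
beam 4: φ=90°, α=60°
  d=(0.5000,0.8660)  start (6,1)  tX=1.3200 tY=0.5196  stride 1/|dx|=2.0000 1/|dy|=1.1547
    cross y-line → (6,2), t=0.5196
    cross x-line → (7,2), t=1.3200 (wall)
  → r_4 = 1.3200

ranges = [0.6351, 0.5694, 0.6833, 1.3200]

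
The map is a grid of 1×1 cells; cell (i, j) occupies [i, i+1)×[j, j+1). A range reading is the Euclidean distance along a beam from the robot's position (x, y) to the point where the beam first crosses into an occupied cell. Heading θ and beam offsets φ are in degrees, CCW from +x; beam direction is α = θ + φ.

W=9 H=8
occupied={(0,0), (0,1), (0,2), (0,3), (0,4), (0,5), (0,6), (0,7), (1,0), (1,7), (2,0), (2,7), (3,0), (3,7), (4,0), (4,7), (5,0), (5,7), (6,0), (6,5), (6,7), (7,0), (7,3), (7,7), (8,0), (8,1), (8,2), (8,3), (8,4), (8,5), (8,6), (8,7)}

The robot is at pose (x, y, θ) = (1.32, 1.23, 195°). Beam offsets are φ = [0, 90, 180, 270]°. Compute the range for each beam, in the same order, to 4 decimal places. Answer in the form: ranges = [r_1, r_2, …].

ranges = [0.3313, 0.2381, 6.8388, 1.2364]

beam 1: φ=0°, α=195°
  cosα=-0.9659 sinα=-0.2588 | (1,1) | tMaxX 0.3313 tMaxY 0.8887 | tΔX 1.0353 tΔY 3.8637
    t=0.3313 [x] (0,1) — stop
  → r_1 = 0.3313
beam 2: φ=90°, α=285°
  cosα=0.2588 sinα=-0.9659 | (1,1) | tMaxX 2.6273 tMaxY 0.2381 | tΔX 3.8637 tΔY 1.0353
    t=0.2381 [y] (1,0) — stop
  → r_2 = 0.2381
beam 3: φ=180°, α=15°
  cosα=0.9659 sinα=0.2588 | (1,1) | tMaxX 0.7040 tMaxY 2.9751 | tΔX 1.0353 tΔY 3.8637
    t=0.7040 [x] (2,1)
    t=1.7393 [x] (3,1)
    t=2.7745 [x] (4,1)
    t=2.9751 [y] (4,2)
    t=3.8098 [x] (5,2)
    t=4.8451 [x] (6,2)
    t=5.8804 [x] (7,2)
    t=6.8388 [y] (7,3) — stop
  → r_3 = 6.8388
beam 4: φ=270°, α=105°
  cosα=-0.2588 sinα=0.9659 | (1,1) | tMaxX 1.2364 tMaxY 0.7972 | tΔX 3.8637 tΔY 1.0353
    t=0.7972 [y] (1,2)
    t=1.2364 [x] (0,2) — stop
  → r_4 = 1.2364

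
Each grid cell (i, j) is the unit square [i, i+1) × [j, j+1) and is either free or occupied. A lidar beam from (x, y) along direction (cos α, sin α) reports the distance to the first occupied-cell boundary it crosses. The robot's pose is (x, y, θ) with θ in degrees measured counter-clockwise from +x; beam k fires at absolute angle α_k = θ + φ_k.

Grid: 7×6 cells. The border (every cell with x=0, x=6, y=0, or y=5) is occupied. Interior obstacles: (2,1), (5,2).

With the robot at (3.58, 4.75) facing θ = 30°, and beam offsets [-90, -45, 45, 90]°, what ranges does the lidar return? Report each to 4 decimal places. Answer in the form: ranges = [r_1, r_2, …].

ranges = [2.8400, 2.5054, 0.2588, 0.2887]

beam 1: φ=-90°, α=300°
  d=(0.5000,-0.8660)  start (3,4)  tX=0.8400 tY=0.8660  stride 1/|dx|=2.0000 1/|dy|=1.1547
    cross x-line → (4,4), t=0.8400
    cross y-line → (4,3), t=0.8660
    cross y-line → (4,2), t=2.0207
    cross x-line → (5,2), t=2.8400 (wall)
  → r_1 = 2.8400
beam 2: φ=-45°, α=345°
  d=(0.9659,-0.2588)  start (3,4)  tX=0.4348 tY=2.8978  stride 1/|dx|=1.0353 1/|dy|=3.8637
    cross x-line → (4,4), t=0.4348
    cross x-line → (5,4), t=1.4701
    cross x-line → (6,4), t=2.5054 (wall)
  → r_2 = 2.5054
beam 3: φ=45°, α=75°
  d=(0.2588,0.9659)  start (3,4)  tX=1.6228 tY=0.2588  stride 1/|dx|=3.8637 1/|dy|=1.0353
    cross y-line → (3,5), t=0.2588 (wall)
  → r_3 = 0.2588
beam 4: φ=90°, α=120°
  d=(-0.5000,0.8660)  start (3,4)  tX=1.1600 tY=0.2887  stride 1/|dx|=2.0000 1/|dy|=1.1547
    cross y-line → (3,5), t=0.2887 (wall)
  → r_4 = 0.2887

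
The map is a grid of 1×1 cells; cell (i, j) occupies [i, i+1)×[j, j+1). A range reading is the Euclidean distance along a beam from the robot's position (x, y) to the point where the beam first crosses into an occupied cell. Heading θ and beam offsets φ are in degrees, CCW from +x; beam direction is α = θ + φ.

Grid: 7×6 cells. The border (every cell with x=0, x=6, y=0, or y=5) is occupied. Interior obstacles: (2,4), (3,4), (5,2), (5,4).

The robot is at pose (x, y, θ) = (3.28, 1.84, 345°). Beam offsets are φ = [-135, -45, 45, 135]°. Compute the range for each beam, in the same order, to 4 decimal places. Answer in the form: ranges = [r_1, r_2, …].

beam 1: φ=-135°, α=210°
  direction (-0.8660, -0.5000); cell (3,1); t to first gridline: x 0.3233, y 1.6800 (then +1.1547 / +2.0000)
    (2,1) via x @ 0.3233
    (1,1) via x @ 1.4780
    (1,0) via y @ 1.6800  # hit
  → r_1 = 1.6800
beam 2: φ=-45°, α=300°
  direction (0.5000, -0.8660); cell (3,1); t to first gridline: x 1.4400, y 0.9699 (then +2.0000 / +1.1547)
    (3,0) via y @ 0.9699  # hit
  → r_2 = 0.9699
beam 3: φ=45°, α=30°
  direction (0.8660, 0.5000); cell (3,1); t to first gridline: x 0.8314, y 0.3200 (then +1.1547 / +2.0000)
    (3,2) via y @ 0.3200
    (4,2) via x @ 0.8314
    (5,2) via x @ 1.9861  # hit
  → r_3 = 1.9861
beam 4: φ=135°, α=120°
  direction (-0.5000, 0.8660); cell (3,1); t to first gridline: x 0.5600, y 0.1848 (then +2.0000 / +1.1547)
    (3,2) via y @ 0.1848
    (2,2) via x @ 0.5600
    (2,3) via y @ 1.3395
    (2,4) via y @ 2.4942  # hit
  → r_4 = 2.4942

ranges = [1.6800, 0.9699, 1.9861, 2.4942]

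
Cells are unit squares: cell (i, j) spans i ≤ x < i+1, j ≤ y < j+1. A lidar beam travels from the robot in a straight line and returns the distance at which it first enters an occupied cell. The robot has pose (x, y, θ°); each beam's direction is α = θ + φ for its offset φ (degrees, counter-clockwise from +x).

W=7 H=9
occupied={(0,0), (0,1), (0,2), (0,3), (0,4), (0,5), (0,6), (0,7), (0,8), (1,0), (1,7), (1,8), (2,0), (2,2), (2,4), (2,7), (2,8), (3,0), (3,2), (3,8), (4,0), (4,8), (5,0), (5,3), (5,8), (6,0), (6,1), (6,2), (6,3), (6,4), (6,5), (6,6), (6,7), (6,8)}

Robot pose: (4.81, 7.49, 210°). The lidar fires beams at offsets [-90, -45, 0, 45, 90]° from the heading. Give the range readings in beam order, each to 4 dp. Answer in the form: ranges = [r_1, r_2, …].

ranges = [0.5889, 1.8738, 4.3994, 4.6484, 2.3800]

beam 1: φ=-90°, α=120°
  cosα=-0.5000 sinα=0.8660 | (4,7) | tMaxX 1.6200 tMaxY 0.5889 | tΔX 2.0000 tΔY 1.1547
    t=0.5889 [y] (4,8) — stop
  → r_1 = 0.5889
beam 2: φ=-45°, α=165°
  cosα=-0.9659 sinα=0.2588 | (4,7) | tMaxX 0.8386 tMaxY 1.9705 | tΔX 1.0353 tΔY 3.8637
    t=0.8386 [x] (3,7)
    t=1.8738 [x] (2,7) — stop
  → r_2 = 1.8738
beam 3: φ=0°, α=210°
  cosα=-0.8660 sinα=-0.5000 | (4,7) | tMaxX 0.9353 tMaxY 0.9800 | tΔX 1.1547 tΔY 2.0000
    t=0.9353 [x] (3,7)
    t=0.9800 [y] (3,6)
    t=2.0900 [x] (2,6)
    t=2.9800 [y] (2,5)
    t=3.2447 [x] (1,5)
    t=4.3994 [x] (0,5) — stop
  → r_3 = 4.3994
beam 4: φ=45°, α=255°
  cosα=-0.2588 sinα=-0.9659 | (4,7) | tMaxX 3.1296 tMaxY 0.5073 | tΔX 3.8637 tΔY 1.0353
    t=0.5073 [y] (4,6)
    t=1.5426 [y] (4,5)
    t=2.5778 [y] (4,4)
    t=3.1296 [x] (3,4)
    t=3.6131 [y] (3,3)
    t=4.6484 [y] (3,2) — stop
  → r_4 = 4.6484
beam 5: φ=90°, α=300°
  cosα=0.5000 sinα=-0.8660 | (4,7) | tMaxX 0.3800 tMaxY 0.5658 | tΔX 2.0000 tΔY 1.1547
    t=0.3800 [x] (5,7)
    t=0.5658 [y] (5,6)
    t=1.7205 [y] (5,5)
    t=2.3800 [x] (6,5) — stop
  → r_5 = 2.3800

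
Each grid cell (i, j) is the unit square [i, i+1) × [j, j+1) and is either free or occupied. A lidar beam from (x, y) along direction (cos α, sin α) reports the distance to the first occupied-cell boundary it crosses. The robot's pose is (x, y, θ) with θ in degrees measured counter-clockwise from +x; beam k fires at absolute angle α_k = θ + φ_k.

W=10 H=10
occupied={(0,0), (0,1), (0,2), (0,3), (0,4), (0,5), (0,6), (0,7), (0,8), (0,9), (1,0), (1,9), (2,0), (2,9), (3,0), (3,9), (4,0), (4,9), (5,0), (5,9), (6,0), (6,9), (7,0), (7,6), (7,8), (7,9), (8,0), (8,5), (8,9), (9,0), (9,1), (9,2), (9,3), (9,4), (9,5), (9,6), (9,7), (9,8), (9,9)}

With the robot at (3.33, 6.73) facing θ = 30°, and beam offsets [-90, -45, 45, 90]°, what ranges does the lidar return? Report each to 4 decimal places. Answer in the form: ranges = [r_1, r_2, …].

beam 1: φ=-90°, α=300°
  cosα=0.5000 sinα=-0.8660 | (3,6) | tMaxX 1.3400 tMaxY 0.8429 | tΔX 2.0000 tΔY 1.1547
    t=0.8429 [y] (3,5)
    t=1.3400 [x] (4,5)
    t=1.9976 [y] (4,4)
    t=3.1523 [y] (4,3)
    t=3.3400 [x] (5,3)
    t=4.3070 [y] (5,2)
    t=5.3400 [x] (6,2)
    t=5.4617 [y] (6,1)
    t=6.6164 [y] (6,0) — stop
  → r_1 = 6.6164
beam 2: φ=-45°, α=345°
  cosα=0.9659 sinα=-0.2588 | (3,6) | tMaxX 0.6936 tMaxY 2.8205 | tΔX 1.0353 tΔY 3.8637
    t=0.6936 [x] (4,6)
    t=1.7289 [x] (5,6)
    t=2.7642 [x] (6,6)
    t=2.8205 [y] (6,5)
    t=3.7995 [x] (7,5)
    t=4.8347 [x] (8,5) — stop
  → r_2 = 4.8347
beam 3: φ=45°, α=75°
  cosα=0.2588 sinα=0.9659 | (3,6) | tMaxX 2.5887 tMaxY 0.2795 | tΔX 3.8637 tΔY 1.0353
    t=0.2795 [y] (3,7)
    t=1.3148 [y] (3,8)
    t=2.3501 [y] (3,9) — stop
  → r_3 = 2.3501
beam 4: φ=90°, α=120°
  cosα=-0.5000 sinα=0.8660 | (3,6) | tMaxX 0.6600 tMaxY 0.3118 | tΔX 2.0000 tΔY 1.1547
    t=0.3118 [y] (3,7)
    t=0.6600 [x] (2,7)
    t=1.4665 [y] (2,8)
    t=2.6212 [y] (2,9) — stop
  → r_4 = 2.6212

ranges = [6.6164, 4.8347, 2.3501, 2.6212]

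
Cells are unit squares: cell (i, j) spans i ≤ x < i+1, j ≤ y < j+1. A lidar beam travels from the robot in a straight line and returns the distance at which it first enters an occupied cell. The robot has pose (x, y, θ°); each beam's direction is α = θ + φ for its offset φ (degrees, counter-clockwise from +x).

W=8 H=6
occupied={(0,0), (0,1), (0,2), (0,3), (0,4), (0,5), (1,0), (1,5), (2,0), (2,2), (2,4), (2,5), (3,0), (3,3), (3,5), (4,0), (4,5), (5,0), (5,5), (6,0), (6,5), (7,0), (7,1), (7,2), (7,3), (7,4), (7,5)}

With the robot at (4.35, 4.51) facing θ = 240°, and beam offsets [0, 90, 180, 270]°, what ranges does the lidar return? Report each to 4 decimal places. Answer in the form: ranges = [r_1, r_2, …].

beam 1: φ=0°, α=240°
  cosα=-0.5000 sinα=-0.8660 | (4,4) | tMaxX 0.7000 tMaxY 0.5889 | tΔX 2.0000 tΔY 1.1547
    t=0.5889 [y] (4,3)
    t=0.7000 [x] (3,3) — stop
  → r_1 = 0.7000
beam 2: φ=90°, α=330°
  cosα=0.8660 sinα=-0.5000 | (4,4) | tMaxX 0.7506 tMaxY 1.0200 | tΔX 1.1547 tΔY 2.0000
    t=0.7506 [x] (5,4)
    t=1.0200 [y] (5,3)
    t=1.9053 [x] (6,3)
    t=3.0200 [y] (6,2)
    t=3.0600 [x] (7,2) — stop
  → r_2 = 3.0600
beam 3: φ=180°, α=60°
  cosα=0.5000 sinα=0.8660 | (4,4) | tMaxX 1.3000 tMaxY 0.5658 | tΔX 2.0000 tΔY 1.1547
    t=0.5658 [y] (4,5) — stop
  → r_3 = 0.5658
beam 4: φ=270°, α=150°
  cosα=-0.8660 sinα=0.5000 | (4,4) | tMaxX 0.4041 tMaxY 0.9800 | tΔX 1.1547 tΔY 2.0000
    t=0.4041 [x] (3,4)
    t=0.9800 [y] (3,5) — stop
  → r_4 = 0.9800

ranges = [0.7000, 3.0600, 0.5658, 0.9800]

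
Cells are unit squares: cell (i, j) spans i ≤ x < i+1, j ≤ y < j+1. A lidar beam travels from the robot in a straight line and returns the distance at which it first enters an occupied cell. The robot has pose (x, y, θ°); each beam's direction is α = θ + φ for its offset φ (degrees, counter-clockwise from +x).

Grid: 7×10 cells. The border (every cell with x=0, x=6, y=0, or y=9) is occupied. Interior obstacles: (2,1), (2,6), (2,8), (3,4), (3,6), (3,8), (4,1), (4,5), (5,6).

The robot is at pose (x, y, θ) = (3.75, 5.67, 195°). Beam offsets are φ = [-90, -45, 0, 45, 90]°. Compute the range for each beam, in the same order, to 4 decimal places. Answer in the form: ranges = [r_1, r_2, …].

beam 1: φ=-90°, α=105°
  dir = (cos 105°, sin 105°) = (-0.2588, 0.9659); from cell (3,5)
  next x-line at t=2.8978, next y-line at t=0.3416; Δt_x=3.8637, Δt_y=1.0353
    y: enter (3,6) at t=0.3416 ← occupied
  → r_1 = 0.3416
beam 2: φ=-45°, α=150°
  dir = (cos 150°, sin 150°) = (-0.8660, 0.5000); from cell (3,5)
  next x-line at t=0.8660, next y-line at t=0.6600; Δt_x=1.1547, Δt_y=2.0000
    y: enter (3,6) at t=0.6600 ← occupied
  → r_2 = 0.6600
beam 3: φ=0°, α=195°
  dir = (cos 195°, sin 195°) = (-0.9659, -0.2588); from cell (3,5)
  next x-line at t=0.7765, next y-line at t=2.5887; Δt_x=1.0353, Δt_y=3.8637
    x: enter (2,5) at t=0.7765
    x: enter (1,5) at t=1.8117
    y: enter (1,4) at t=2.5887
    x: enter (0,4) at t=2.8470 ← occupied
  → r_3 = 2.8470
beam 4: φ=45°, α=240°
  dir = (cos 240°, sin 240°) = (-0.5000, -0.8660); from cell (3,5)
  next x-line at t=1.5000, next y-line at t=0.7736; Δt_x=2.0000, Δt_y=1.1547
    y: enter (3,4) at t=0.7736 ← occupied
  → r_4 = 0.7736
beam 5: φ=90°, α=285°
  dir = (cos 285°, sin 285°) = (0.2588, -0.9659); from cell (3,5)
  next x-line at t=0.9659, next y-line at t=0.6936; Δt_x=3.8637, Δt_y=1.0353
    y: enter (3,4) at t=0.6936 ← occupied
  → r_5 = 0.6936

ranges = [0.3416, 0.6600, 2.8470, 0.7736, 0.6936]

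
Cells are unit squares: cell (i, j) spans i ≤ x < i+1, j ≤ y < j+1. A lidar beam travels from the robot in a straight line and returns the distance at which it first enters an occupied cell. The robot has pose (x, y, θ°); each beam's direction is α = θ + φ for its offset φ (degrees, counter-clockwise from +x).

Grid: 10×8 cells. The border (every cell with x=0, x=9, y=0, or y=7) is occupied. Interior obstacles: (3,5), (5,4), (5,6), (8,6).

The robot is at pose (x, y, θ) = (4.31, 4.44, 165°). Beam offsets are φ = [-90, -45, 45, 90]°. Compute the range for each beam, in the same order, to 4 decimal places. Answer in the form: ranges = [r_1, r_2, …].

ranges = [2.6503, 0.6466, 3.8221, 3.5614]

beam 1: φ=-90°, α=75°
  dir = (cos 75°, sin 75°) = (0.2588, 0.9659); from cell (4,4)
  next x-line at t=2.6660, next y-line at t=0.5798; Δt_x=3.8637, Δt_y=1.0353
    y: enter (4,5) at t=0.5798
    y: enter (4,6) at t=1.6150
    y: enter (4,7) at t=2.6503 ← occupied
  → r_1 = 2.6503
beam 2: φ=-45°, α=120°
  dir = (cos 120°, sin 120°) = (-0.5000, 0.8660); from cell (4,4)
  next x-line at t=0.6200, next y-line at t=0.6466; Δt_x=2.0000, Δt_y=1.1547
    x: enter (3,4) at t=0.6200
    y: enter (3,5) at t=0.6466 ← occupied
  → r_2 = 0.6466
beam 3: φ=45°, α=210°
  dir = (cos 210°, sin 210°) = (-0.8660, -0.5000); from cell (4,4)
  next x-line at t=0.3580, next y-line at t=0.8800; Δt_x=1.1547, Δt_y=2.0000
    x: enter (3,4) at t=0.3580
    y: enter (3,3) at t=0.8800
    x: enter (2,3) at t=1.5127
    x: enter (1,3) at t=2.6674
    y: enter (1,2) at t=2.8800
    x: enter (0,2) at t=3.8221 ← occupied
  → r_3 = 3.8221
beam 4: φ=90°, α=255°
  dir = (cos 255°, sin 255°) = (-0.2588, -0.9659); from cell (4,4)
  next x-line at t=1.1977, next y-line at t=0.4555; Δt_x=3.8637, Δt_y=1.0353
    y: enter (4,3) at t=0.4555
    x: enter (3,3) at t=1.1977
    y: enter (3,2) at t=1.4908
    y: enter (3,1) at t=2.5261
    y: enter (3,0) at t=3.5614 ← occupied
  → r_4 = 3.5614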